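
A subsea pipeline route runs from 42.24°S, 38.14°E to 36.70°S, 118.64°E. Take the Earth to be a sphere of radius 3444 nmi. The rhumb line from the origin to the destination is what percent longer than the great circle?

Great circle: σ = 1.0475 rad → d_gc = Rσ = 3607.7 nmi
Rhumb: Δφ = +0.0967, Δλ = +1.4050, Δψ = +0.1254, q = Δφ/Δψ = 0.7712 → d_rh = R√(Δφ²+q²Δλ²) = 3746.7 nmi
Excess = (3746.7 − 3607.7) / 3607.7 = 139.0 / 3607.7 = 3.853% ≈ 3.9%

3.9%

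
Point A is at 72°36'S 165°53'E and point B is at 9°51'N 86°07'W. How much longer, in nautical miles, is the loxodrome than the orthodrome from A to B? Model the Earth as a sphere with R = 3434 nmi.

Great circle: cos σ = sin φ₁ sin φ₂ + cos φ₁ cos φ₂ cos Δλ,  σ = 1.8279 rad → d_gc = 6277.0 nmi
Rhumb line: Δψ = +2.0499, q = Δφ/Δψ = 0.7020, d_rh = R√(Δφ²+q²Δλ²) = 6713.1 nmi
Excess = 6713.1 − 6277.0 = 436.1 ≈ 436 nmi

436 nmi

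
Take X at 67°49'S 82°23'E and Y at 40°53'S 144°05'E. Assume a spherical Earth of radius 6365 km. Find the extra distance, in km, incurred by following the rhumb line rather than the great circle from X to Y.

160 km

Great circle: cos σ = sin φ₁ sin φ₂ + cos φ₁ cos φ₂ cos Δλ,  σ = 0.7356 rad → d_gc = 4682.3 km
Rhumb line: Δψ = +0.8463, q = Δφ/Δψ = 0.5555, d_rh = R√(Δφ²+q²Δλ²) = 4842.3 km
Excess = 4842.3 − 4682.3 = 160.0 ≈ 160 km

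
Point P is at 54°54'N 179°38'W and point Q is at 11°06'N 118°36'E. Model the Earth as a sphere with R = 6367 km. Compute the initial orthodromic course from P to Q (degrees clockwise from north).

N = sin Δλ·cos φ₂ = -0.8645;  D = cos φ₁ sin φ₂ − sin φ₁ cos φ₂ cos Δλ = -0.2691
initial course = atan2(N, D) = 252.71°

252.7°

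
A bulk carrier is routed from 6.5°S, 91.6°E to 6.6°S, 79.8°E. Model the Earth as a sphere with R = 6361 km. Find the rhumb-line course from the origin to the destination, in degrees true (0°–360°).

Meridional parts: M(φ₁)=-0.1137, M(φ₂)=-0.1154 → ΔM = -0.0018;  Δλ = -0.2059 rad
tan C = Δλ / ΔM = +117.2298 → C = 269.51°

269.5°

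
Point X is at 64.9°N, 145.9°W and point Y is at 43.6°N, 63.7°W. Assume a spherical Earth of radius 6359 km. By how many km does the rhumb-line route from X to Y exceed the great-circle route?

Great circle: cos σ = sin φ₁ sin φ₂ + cos φ₁ cos φ₂ cos Δλ,  σ = 0.8417 rad → d_gc = 5352.4 km
Rhumb line: Δψ = -0.6551, q = Δφ/Δψ = 0.5675, d_rh = R√(Δφ²+q²Δλ²) = 5691.3 km
Excess = 5691.3 − 5352.4 = 338.9 ≈ 339 km

339 km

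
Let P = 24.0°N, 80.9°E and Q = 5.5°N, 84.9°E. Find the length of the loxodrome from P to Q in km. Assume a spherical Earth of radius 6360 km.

2098 km

Rhumb course C = atan2(Δλ, Δψ) with Δψ = ln[tan(π/4+φ₂/2)/tan(π/4+φ₁/2)] = -0.3356, Δλ = +0.0698 → C = 168.25°
d = R·|Δφ| / |cos C| = 6360·0.32289 / 0.97904 = 2098 km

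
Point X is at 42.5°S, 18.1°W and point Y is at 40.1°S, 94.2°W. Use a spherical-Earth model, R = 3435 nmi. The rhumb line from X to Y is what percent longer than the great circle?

Great circle: σ = 0.9635 rad → d_gc = Rσ = 3309.7 nmi
Rhumb: Δφ = +0.0419, Δλ = -1.3282, Δψ = +0.0558, q = Δφ/Δψ = 0.7511 → d_rh = R√(Δφ²+q²Δλ²) = 3429.9 nmi
Excess = (3429.9 − 3309.7) / 3309.7 = 120.2 / 3309.7 = 3.63% ≈ 3.6%

3.6%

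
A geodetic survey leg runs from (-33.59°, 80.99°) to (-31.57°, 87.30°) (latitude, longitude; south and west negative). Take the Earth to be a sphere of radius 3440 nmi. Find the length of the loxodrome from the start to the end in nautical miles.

341 nmi

Δψ = ln[tan(π/4+φ₂/2)/tan(π/4+φ₁/2)] = +0.0418;  Δφ = +0.0353 rad,  Δλ = +0.1101 rad
q = Δφ/Δψ = 0.8426
d = R·√(Δφ² + q²Δλ²) = 3440·0.09926 = 341 nmi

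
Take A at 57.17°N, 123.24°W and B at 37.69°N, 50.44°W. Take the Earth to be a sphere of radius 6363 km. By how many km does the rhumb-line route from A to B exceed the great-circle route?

227 km

Great circle: cos σ = sin φ₁ sin φ₂ + cos φ₁ cos φ₂ cos Δλ,  σ = 0.8755 rad → d_gc = 5570.9 km
Rhumb line: Δψ = -0.5110, q = Δφ/Δψ = 0.6653, d_rh = R√(Δφ²+q²Δλ²) = 5797.9 km
Excess = 5797.9 − 5570.9 = 227.0 ≈ 227 km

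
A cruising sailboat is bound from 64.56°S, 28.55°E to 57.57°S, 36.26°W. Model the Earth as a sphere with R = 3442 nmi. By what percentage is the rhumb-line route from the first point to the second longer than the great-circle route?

Great circle: σ = 0.5350 rad → d_gc = Rσ = 1841.6 nmi
Rhumb: Δφ = +0.1220, Δλ = -1.1311, Δψ = +0.2533, q = Δφ/Δψ = 0.4815 → d_rh = R√(Δφ²+q²Δλ²) = 1921.3 nmi
Excess = (1921.3 − 1841.6) / 1841.6 = 79.7 / 1841.6 = 4.33% ≈ 4.3%

4.3%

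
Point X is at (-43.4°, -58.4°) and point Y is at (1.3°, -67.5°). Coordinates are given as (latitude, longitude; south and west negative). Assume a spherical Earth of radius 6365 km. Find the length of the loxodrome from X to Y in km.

5049 km

Δψ = ln[tan(π/4+φ₂/2)/tan(π/4+φ₁/2)] = +0.8651;  Δφ = +0.7802 rad,  Δλ = -0.1588 rad
q = Δφ/Δψ = 0.9018
d = R·√(Δφ² + q²Δλ²) = 6365·0.79320 = 5049 km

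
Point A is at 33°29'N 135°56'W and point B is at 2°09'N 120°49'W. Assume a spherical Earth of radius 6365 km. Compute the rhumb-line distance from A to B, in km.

3820 km

Δψ = ln[tan(π/4+φ₂/2)/tan(π/4+φ₁/2)] = -0.5833;  Δφ = -0.5469 rad,  Δλ = +0.2638 rad
q = Δφ/Δψ = 0.9376
d = R·√(Δφ² + q²Δλ²) = 6365·0.60021 = 3820 km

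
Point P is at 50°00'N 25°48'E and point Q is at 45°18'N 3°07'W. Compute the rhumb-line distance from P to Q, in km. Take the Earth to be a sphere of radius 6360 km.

Rhumb course C = atan2(Δλ, Δψ) with Δψ = ln[tan(π/4+φ₂/2)/tan(π/4+φ₁/2)] = -0.1219, Δλ = -0.5047 → C = 256.42°
d = R·|Δφ| / |cos C| = 6360·0.08203 / 0.23476 = 2222 km

2222 km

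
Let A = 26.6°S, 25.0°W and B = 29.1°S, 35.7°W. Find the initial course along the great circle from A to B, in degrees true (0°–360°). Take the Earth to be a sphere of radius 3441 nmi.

N = sin Δλ·cos φ₂ = -0.1622;  D = cos φ₁ sin φ₂ − sin φ₁ cos φ₂ cos Δλ = -0.0504
initial course = atan2(N, D) = 252.73°

252.7°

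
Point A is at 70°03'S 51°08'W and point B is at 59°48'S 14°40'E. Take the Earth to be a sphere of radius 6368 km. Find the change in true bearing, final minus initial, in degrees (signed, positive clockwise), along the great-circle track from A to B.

-60.9°

At departure: θ₁ = atan2(sin Δλ cos φ₂, cos φ₁ sin φ₂ − sin φ₁ cos φ₂ cos Δλ) = 102.42°
At arrival: θ₂ = atan2(sin Δλ cos φ₁, −cos φ₂ sin φ₁ + sin φ₂ cos φ₁ cos Δλ) = 41.48°
Δθ = θ₂ − θ₁ = -60.9°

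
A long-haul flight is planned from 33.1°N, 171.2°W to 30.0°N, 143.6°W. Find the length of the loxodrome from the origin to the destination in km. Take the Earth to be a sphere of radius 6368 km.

Rhumb course C = atan2(Δλ, Δψ) with Δψ = ln[tan(π/4+φ₂/2)/tan(π/4+φ₁/2)] = -0.0635, Δλ = +0.4817 → C = 97.51°
d = R·|Δφ| / |cos C| = 6368·0.05411 / 0.13070 = 2636 km

2636 km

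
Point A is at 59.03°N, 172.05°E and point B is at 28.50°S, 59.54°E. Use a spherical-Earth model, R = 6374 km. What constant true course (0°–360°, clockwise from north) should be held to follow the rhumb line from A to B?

227.4°

Δψ = ln[tan(π/4+φ₂/2)/tan(π/4+φ₁/2)] = -1.8029
Δλ = -1.9637 rad (taken the short way round)
course = atan2(Δλ, Δψ) = 227.44°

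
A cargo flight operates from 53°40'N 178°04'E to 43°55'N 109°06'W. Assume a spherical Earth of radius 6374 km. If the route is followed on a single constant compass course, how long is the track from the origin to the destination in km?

5424 km

Δψ = ln[tan(π/4+φ₂/2)/tan(π/4+φ₁/2)] = -0.2594;  Δφ = -0.1702 rad,  Δλ = +1.2712 rad
q = Δφ/Δψ = 0.6559
d = R·√(Δφ² + q²Δλ²) = 6374·0.85098 = 5424 km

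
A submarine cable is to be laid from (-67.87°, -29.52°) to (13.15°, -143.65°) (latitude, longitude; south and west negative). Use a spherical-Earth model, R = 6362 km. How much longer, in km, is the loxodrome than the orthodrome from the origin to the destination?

Great circle: cos σ = sin φ₁ sin φ₂ + cos φ₁ cos φ₂ cos Δλ,  σ = 1.9398 rad → d_gc = 12341.14 km
Rhumb line: Δψ = +1.8635, q = Δφ/Δψ = 0.7588, d_rh = R√(Δφ²+q²Δλ²) = 13168.62 km
Excess = 13168.62 − 12341.14 = 827.48 ≈ 827 km

827 km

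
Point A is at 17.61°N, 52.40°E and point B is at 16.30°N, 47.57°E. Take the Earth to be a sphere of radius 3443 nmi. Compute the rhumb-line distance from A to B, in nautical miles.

Δψ = ln[tan(π/4+φ₂/2)/tan(π/4+φ₁/2)] = -0.0239;  Δφ = -0.0229 rad,  Δλ = -0.0843 rad
q = Δφ/Δψ = 0.9565
d = R·√(Δφ² + q²Δλ²) = 3443·0.08381 = 289 nmi

289 nmi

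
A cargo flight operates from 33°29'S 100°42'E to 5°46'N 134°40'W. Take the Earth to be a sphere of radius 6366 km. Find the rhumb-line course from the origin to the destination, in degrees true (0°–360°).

71.6°

Meridional parts: M(φ₁)=-0.6208, M(φ₂)=+0.1008 → ΔM = +0.7216;  Δλ = +2.1753 rad
tan C = Δλ / ΔM = +3.0144 → C = 71.65°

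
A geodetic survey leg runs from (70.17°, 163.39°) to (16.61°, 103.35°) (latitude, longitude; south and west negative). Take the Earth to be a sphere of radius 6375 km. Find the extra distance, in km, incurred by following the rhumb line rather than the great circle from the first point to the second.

Great circle: cos σ = sin φ₁ sin φ₂ + cos φ₁ cos φ₂ cos Δλ,  σ = 1.1249 rad → d_gc = 7171.4 km
Rhumb line: Δψ = -1.4501, q = Δφ/Δψ = 0.6447, d_rh = R√(Δφ²+q²Δλ²) = 7352.5 km
Excess = 7352.5 − 7171.4 = 181.1 ≈ 181 km

181 km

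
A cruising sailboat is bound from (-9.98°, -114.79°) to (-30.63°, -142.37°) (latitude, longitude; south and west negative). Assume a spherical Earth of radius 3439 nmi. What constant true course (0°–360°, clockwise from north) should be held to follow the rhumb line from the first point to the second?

Δψ = ln[tan(π/4+φ₂/2)/tan(π/4+φ₁/2)] = -0.3870
Δλ = -0.4814 rad (taken the short way round)
course = atan2(Δλ, Δψ) = 231.20°

231.2°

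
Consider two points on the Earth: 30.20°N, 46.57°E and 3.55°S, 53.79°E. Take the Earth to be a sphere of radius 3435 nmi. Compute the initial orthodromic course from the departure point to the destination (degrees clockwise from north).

167.2°

N = sin Δλ·cos φ₂ = +0.1254;  D = cos φ₁ sin φ₂ − sin φ₁ cos φ₂ cos Δλ = -0.5516
initial course = atan2(N, D) = 167.19°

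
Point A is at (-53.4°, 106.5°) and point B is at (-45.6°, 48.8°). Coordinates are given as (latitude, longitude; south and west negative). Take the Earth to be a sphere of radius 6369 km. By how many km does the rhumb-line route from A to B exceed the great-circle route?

108 km

Great circle: cos σ = sin φ₁ sin φ₂ + cos φ₁ cos φ₂ cos Δλ,  σ = 0.6493 rad → d_gc = 4135.47 km
Rhumb line: Δψ = +0.2102, q = Δφ/Δψ = 0.6476, d_rh = R√(Δφ²+q²Δλ²) = 4242.98 km
Excess = 4242.98 − 4135.47 = 107.51 ≈ 108 km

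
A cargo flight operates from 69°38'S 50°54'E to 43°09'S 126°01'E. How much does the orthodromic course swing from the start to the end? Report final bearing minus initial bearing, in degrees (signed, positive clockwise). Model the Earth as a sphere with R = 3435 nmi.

Initial bearing θ₁ = atan2(sin Δλ cos φ₂, cos φ₁ sin φ₂ − sin φ₁ cos φ₂ cos Δλ) = 95.05°
Final bearing θ₂ = (initial bearing from the destination back to the start) + 180° = 28.37°
Δθ = θ₂ − θ₁ = -66.7°

-66.7°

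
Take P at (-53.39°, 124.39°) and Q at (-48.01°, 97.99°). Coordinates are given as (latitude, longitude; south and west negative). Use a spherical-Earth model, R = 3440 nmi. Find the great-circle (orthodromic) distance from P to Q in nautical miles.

1048 nmi

cos σ = sin φ₁ sin φ₂ + cos φ₁ cos φ₂ cos Δλ
      = sin(-53.39°)sin(-48.01°) + cos(-53.39°)cos(-48.01°)cos(-26.40°) = 0.9540
σ = 17.448° → d = Rσ = 3440·0.30453 = 1048 nmi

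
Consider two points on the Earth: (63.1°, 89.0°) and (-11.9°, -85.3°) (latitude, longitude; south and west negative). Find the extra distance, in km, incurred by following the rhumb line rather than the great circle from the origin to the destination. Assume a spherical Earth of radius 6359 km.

3265 km

Great circle: cos σ = sin φ₁ sin φ₂ + cos φ₁ cos φ₂ cos Δλ,  σ = 2.2452 rad → d_gc = 14277.1 km
Rhumb line: Δψ = -1.6398, q = Δφ/Δψ = 0.7982, d_rh = R√(Δφ²+q²Δλ²) = 17542.5 km
Excess = 17542.5 − 14277.1 = 3265.4 ≈ 3265 km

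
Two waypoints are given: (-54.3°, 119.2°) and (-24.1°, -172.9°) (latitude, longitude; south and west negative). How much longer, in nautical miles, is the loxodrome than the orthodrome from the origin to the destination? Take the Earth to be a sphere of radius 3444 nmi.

93 nmi

Great circle: cos σ = sin φ₁ sin φ₂ + cos φ₁ cos φ₂ cos Δλ,  σ = 1.0098 rad → d_gc = 3477.9 nmi
Rhumb line: Δψ = +0.6995, q = Δφ/Δψ = 0.7535, d_rh = R√(Δφ²+q²Δλ²) = 3571.2 nmi
Excess = 3571.2 − 3477.9 = 93.3 ≈ 93 nmi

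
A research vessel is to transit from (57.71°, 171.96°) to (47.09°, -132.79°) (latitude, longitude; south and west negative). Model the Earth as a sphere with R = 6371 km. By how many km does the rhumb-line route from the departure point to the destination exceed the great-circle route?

98 km

Great circle: cos σ = sin φ₁ sin φ₂ + cos φ₁ cos φ₂ cos Δλ,  σ = 0.5980 rad → d_gc = 3809.7 km
Rhumb line: Δψ = -0.3057, q = Δφ/Δψ = 0.6063, d_rh = R√(Δφ²+q²Δλ²) = 3907.6 km
Excess = 3907.6 − 3809.7 = 97.9 ≈ 98 km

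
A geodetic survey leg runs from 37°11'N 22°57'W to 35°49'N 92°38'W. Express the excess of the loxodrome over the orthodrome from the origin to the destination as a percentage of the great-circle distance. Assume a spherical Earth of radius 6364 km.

Great circle: σ = 0.9545 rad → d_gc = Rσ = 6074.7 km
Rhumb: Δφ = -0.0239, Δλ = -1.2162, Δψ = -0.0297, q = Δφ/Δψ = 0.8038 → d_rh = R√(Δφ²+q²Δλ²) = 6223.3 km
Excess = (6223.3 − 6074.7) / 6074.7 = 148.6 / 6074.7 = 2.446% ≈ 2.4%

2.4%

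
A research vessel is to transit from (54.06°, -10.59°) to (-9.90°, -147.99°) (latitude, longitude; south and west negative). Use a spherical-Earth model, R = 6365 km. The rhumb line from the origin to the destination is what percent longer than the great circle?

Great circle: σ = 2.1710 rad → d_gc = Rσ = 13818.4 km
Rhumb: Δφ = -1.1163, Δλ = -2.3981, Δψ = -1.2996, q = Δφ/Δψ = 0.8590 → d_rh = R√(Δφ²+q²Δλ²) = 14912.5 km
Excess = (14912.5 − 13818.4) / 13818.4 = 1094.1 / 13818.4 = 7.92% ≈ 7.9%

7.9%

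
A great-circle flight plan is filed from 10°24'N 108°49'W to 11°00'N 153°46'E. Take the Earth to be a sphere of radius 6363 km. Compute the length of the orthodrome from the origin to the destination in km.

Haversine: a = sin²(Δφ/2)+cos φ₁ cos φ₂ sin²(Δλ/2) = 0.54509;  σ = 2·atan2(√a,√(1−a))
σ = 95.174° → d = Rσ = 6363·1.66111 = 10570 km

10570 km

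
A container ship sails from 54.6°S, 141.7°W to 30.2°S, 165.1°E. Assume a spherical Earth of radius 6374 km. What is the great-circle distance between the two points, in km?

cos σ = sin φ₁ sin φ₂ + cos φ₁ cos φ₂ cos Δλ
      = sin(-54.60°)sin(-30.20°) + cos(-54.60°)cos(-30.20°)cos(-53.20°) = 0.7099
σ = 44.771° → d = Rσ = 6374·0.78140 = 4981 km

4981 km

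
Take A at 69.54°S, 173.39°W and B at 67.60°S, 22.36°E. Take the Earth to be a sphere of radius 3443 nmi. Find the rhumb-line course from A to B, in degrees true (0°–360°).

271.9°

Meridional parts: M(φ₁)=-1.7122, M(φ₂)=-1.6195 → ΔM = +0.0927;  Δλ = -2.8667 rad
tan C = Δλ / ΔM = -30.9129 → C = 271.85°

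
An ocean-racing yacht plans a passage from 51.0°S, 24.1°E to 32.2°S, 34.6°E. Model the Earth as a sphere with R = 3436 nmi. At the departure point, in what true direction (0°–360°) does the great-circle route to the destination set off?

26.4°

N = sin Δλ·cos φ₂ = +0.1542;  D = cos φ₁ sin φ₂ − sin φ₁ cos φ₂ cos Δλ = +0.3113
initial course = atan2(N, D) = 26.36°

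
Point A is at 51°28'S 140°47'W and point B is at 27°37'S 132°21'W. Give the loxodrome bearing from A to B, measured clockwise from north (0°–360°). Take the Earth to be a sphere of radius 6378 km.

15.0°

Δψ = ln[tan(π/4+φ₂/2)/tan(π/4+φ₁/2)] = +0.5493
Δλ = +0.1472 rad (taken the short way round)
course = atan2(Δλ, Δψ) = 15.00°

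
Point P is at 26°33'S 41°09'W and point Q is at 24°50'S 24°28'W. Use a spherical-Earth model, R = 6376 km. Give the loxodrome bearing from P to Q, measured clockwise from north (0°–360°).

83.5°

Meridional parts: M(φ₁)=-0.4809, M(φ₂)=-0.4477 → ΔM = +0.0333;  Δλ = +0.2912 rad
tan C = Δλ / ΔM = +8.7572 → C = 83.49°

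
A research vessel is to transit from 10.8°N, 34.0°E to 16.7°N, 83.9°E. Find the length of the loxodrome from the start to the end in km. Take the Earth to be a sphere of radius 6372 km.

5428 km

Rhumb course C = atan2(Δλ, Δψ) with Δψ = ln[tan(π/4+φ₂/2)/tan(π/4+φ₁/2)] = +0.1061, Δλ = +0.8709 → C = 83.06°
d = R·|Δφ| / |cos C| = 6372·0.10297 / 0.12089 = 5428 km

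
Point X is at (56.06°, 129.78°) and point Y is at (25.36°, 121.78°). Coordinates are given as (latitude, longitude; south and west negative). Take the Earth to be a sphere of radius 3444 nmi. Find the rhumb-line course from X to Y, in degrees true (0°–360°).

Meridional parts: M(φ₁)=+1.1869, M(φ₂)=+0.4578 → ΔM = -0.7291;  Δλ = -0.1396 rad
tan C = Δλ / ΔM = +0.1915 → C = 190.84°

190.8°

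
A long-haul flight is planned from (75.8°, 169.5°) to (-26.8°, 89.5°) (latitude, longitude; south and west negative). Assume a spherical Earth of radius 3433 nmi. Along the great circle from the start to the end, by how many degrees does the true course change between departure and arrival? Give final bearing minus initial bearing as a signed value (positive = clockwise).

At departure: θ₁ = atan2(sin Δλ cos φ₂, cos φ₁ sin φ₂ − sin φ₁ cos φ₂ cos Δλ) = 253.47°
At arrival: θ₂ = atan2(sin Δλ cos φ₁, −cos φ₂ sin φ₁ + sin φ₂ cos φ₁ cos Δλ) = 195.28°
Δθ = θ₂ − θ₁ = -58.2°

-58.2°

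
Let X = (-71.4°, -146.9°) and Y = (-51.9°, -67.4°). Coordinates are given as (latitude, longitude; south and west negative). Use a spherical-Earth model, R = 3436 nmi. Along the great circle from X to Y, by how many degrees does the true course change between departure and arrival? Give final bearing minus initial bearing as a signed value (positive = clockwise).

At departure: θ₁ = atan2(sin Δλ cos φ₂, cos φ₁ sin φ₂ − sin φ₁ cos φ₂ cos Δλ) = 103.39°
At arrival: θ₂ = atan2(sin Δλ cos φ₁, −cos φ₂ sin φ₁ + sin φ₂ cos φ₁ cos Δλ) = 30.19°
Δθ = θ₂ − θ₁ = -73.2°

-73.2°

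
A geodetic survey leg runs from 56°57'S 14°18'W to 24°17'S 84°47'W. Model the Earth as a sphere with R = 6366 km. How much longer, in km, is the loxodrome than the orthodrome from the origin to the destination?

204 km

Great circle: cos σ = sin φ₁ sin φ₂ + cos φ₁ cos φ₂ cos Δλ,  σ = 1.0347 rad → d_gc = 6586.9 km
Rhumb line: Δψ = +0.7780, q = Δφ/Δψ = 0.7329, d_rh = R√(Δφ²+q²Δλ²) = 6790.6 km
Excess = 6790.6 − 6586.9 = 203.7 ≈ 204 km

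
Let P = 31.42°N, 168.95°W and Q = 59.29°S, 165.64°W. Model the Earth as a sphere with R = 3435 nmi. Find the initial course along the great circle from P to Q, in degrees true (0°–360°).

θ = atan2( sin Δλ·cos φ₂ ,  cos φ₁ sin φ₂ − sin φ₁ cos φ₂ cos Δλ )
  = atan2(+0.0295, -0.9995) = 178.31°

178.3°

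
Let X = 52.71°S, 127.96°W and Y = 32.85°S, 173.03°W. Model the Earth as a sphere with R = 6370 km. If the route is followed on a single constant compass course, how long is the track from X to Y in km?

Δψ = ln[tan(π/4+φ₂/2)/tan(π/4+φ₁/2)] = +0.4788;  Δφ = +0.3466 rad,  Δλ = -0.7866 rad
q = Δφ/Δψ = 0.7239
d = R·√(Δφ² + q²Δλ²) = 6370·0.66662 = 4246 km

4246 km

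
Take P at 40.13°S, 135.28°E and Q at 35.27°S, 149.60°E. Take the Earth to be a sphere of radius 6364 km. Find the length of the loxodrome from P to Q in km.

1369 km

Δψ = ln[tan(π/4+φ₂/2)/tan(π/4+φ₁/2)] = +0.1073;  Δφ = +0.0848 rad,  Δλ = +0.2499 rad
q = Δφ/Δψ = 0.7907
d = R·√(Δφ² + q²Δλ²) = 6364·0.21506 = 1369 km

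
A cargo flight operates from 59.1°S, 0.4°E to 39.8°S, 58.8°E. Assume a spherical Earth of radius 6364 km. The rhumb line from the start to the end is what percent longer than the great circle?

2.7%

Great circle: σ = 0.7136 rad → d_gc = Rσ = 4541.5 km
Rhumb: Δφ = +0.3368, Δλ = +1.0193, Δψ = +0.5276, q = Δφ/Δψ = 0.6385 → d_rh = R√(Δφ²+q²Δλ²) = 4663.4 km
Excess = (4663.4 − 4541.5) / 4541.5 = 121.9 / 4541.5 = 2.68% ≈ 2.7%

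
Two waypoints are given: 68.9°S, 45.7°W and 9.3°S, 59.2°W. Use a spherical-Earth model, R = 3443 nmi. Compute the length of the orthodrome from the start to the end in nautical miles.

cos σ = sin φ₁ sin φ₂ + cos φ₁ cos φ₂ cos Δλ
      = sin(-68.90°)sin(-9.30°) + cos(-68.90°)cos(-9.30°)cos(-13.50°) = 0.4962
σ = 60.250° → d = Rσ = 3443·1.05156 = 3621 nmi

3621 nmi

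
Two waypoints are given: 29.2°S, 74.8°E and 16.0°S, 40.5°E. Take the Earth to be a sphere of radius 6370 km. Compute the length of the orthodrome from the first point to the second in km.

3796 km

Haversine: a = sin²(Δφ/2)+cos φ₁ cos φ₂ sin²(Δλ/2) = 0.08617;  σ = 2·atan2(√a,√(1−a))
σ = 34.141° → d = Rσ = 6370·0.59588 = 3796 km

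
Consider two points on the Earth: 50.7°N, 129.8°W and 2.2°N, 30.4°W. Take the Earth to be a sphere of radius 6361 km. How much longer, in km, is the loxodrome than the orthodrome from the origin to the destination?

391 km

Great circle: cos σ = sin φ₁ sin φ₂ + cos φ₁ cos φ₂ cos Δλ,  σ = 1.6445 rad → d_gc = 10460.8 km
Rhumb line: Δψ = -0.9914, q = Δφ/Δψ = 0.8538, d_rh = R√(Δφ²+q²Δλ²) = 10852.2 km
Excess = 10852.2 − 10460.8 = 391.4 ≈ 391 km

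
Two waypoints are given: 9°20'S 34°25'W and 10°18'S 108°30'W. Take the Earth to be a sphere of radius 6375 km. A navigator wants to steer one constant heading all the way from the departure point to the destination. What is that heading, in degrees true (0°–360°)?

Δψ = ln[tan(π/4+φ₂/2)/tan(π/4+φ₁/2)] = -0.0171
Δλ = -1.2930 rad (taken the short way round)
course = atan2(Δλ, Δψ) = 269.24°

269.2°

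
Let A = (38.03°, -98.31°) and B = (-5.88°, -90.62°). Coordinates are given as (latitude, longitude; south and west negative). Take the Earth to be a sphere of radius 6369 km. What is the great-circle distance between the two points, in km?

4945 km

Haversine: a = sin²(Δφ/2)+cos φ₁ cos φ₂ sin²(Δλ/2) = 0.14331;  σ = 2·atan2(√a,√(1−a))
σ = 44.489° → d = Rσ = 6369·0.77648 = 4945 km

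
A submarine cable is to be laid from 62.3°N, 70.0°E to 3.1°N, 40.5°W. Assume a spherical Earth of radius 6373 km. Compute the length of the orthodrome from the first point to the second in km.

10743 km

Haversine: a = sin²(Δφ/2)+cos φ₁ cos φ₂ sin²(Δλ/2) = 0.55734;  σ = 2·atan2(√a,√(1−a))
σ = 96.585° → d = Rσ = 6373·1.68572 = 10743 km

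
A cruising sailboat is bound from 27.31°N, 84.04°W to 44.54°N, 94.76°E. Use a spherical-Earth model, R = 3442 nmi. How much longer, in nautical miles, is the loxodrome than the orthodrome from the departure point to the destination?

Great circle: cos σ = sin φ₁ sin φ₂ + cos φ₁ cos φ₂ cos Δλ,  σ = 1.8874 rad → d_gc = 6496.5 nmi
Rhumb line: Δψ = +0.3743, q = Δφ/Δψ = 0.8035, d_rh = R√(Δφ²+q²Δλ²) = 8692.3 nmi
Excess = 8692.3 − 6496.5 = 2195.8 ≈ 2196 nmi

2196 nmi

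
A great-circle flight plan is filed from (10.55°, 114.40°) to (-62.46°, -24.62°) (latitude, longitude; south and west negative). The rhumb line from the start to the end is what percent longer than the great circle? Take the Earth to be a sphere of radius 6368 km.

10.6%

Great circle: σ = 2.1008 rad → d_gc = Rσ = 13377.7 km
Rhumb: Δφ = -1.2743, Δλ = -2.4264, Δψ = -1.5914, q = Δφ/Δψ = 0.8007 → d_rh = R√(Δφ²+q²Δλ²) = 14795.6 km
Excess = (14795.6 − 13377.7) / 13377.7 = 1417.9 / 13377.7 = 10.60% ≈ 10.6%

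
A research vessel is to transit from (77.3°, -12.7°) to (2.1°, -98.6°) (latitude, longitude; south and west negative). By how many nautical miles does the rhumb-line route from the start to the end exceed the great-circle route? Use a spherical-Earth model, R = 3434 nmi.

Great circle: cos σ = sin φ₁ sin φ₂ + cos φ₁ cos φ₂ cos Δλ,  σ = 1.5193 rad → d_gc = 5217.3 nmi
Rhumb line: Δψ = -2.1590, q = Δφ/Δψ = 0.6079, d_rh = R√(Δφ²+q²Δλ²) = 5487.2 nmi
Excess = 5487.2 − 5217.3 = 269.9 ≈ 270 nmi

270 nmi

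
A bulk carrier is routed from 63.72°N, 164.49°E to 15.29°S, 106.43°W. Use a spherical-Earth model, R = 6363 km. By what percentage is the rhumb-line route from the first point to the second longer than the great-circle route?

Great circle: σ = 1.8025 rad → d_gc = Rσ = 11469.0 km
Rhumb: Δφ = -1.3790, Δλ = +1.5547, Δψ = -1.7249, q = Δφ/Δψ = 0.7995 → d_rh = R√(Δφ²+q²Δλ²) = 11812.8 km
Excess = (11812.8 − 11469.0) / 11469.0 = 343.8 / 11469.0 = 3.00% ≈ 3.0%

3.0%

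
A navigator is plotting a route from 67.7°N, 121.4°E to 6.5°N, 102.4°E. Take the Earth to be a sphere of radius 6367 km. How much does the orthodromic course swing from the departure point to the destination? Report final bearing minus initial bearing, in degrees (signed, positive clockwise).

Initial bearing θ₁ = atan2(sin Δλ cos φ₂, cos φ₁ sin φ₂ − sin φ₁ cos φ₂ cos Δλ) = 201.38°
Final bearing θ₂ = (initial bearing from the destination back to the start) + 180° = 188.00°
Δθ = θ₂ − θ₁ = -13.4°

-13.4°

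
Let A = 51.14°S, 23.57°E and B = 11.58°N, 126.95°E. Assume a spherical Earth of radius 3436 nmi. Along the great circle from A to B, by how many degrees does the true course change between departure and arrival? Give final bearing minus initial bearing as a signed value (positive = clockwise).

-53.3°

Initial bearing θ₁ = atan2(sin Δλ cos φ₂, cos φ₁ sin φ₂ − sin φ₁ cos φ₂ cos Δλ) = 93.04°
Final bearing θ₂ = (initial bearing from the destination back to the start) + 180° = 39.76°
Δθ = θ₂ − θ₁ = -53.3°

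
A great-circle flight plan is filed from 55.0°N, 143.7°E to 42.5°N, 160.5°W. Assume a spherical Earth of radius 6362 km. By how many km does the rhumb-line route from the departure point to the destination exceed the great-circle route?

99 km

Great circle: cos σ = sin φ₁ sin φ₂ + cos φ₁ cos φ₂ cos Δλ,  σ = 0.6582 rad → d_gc = 4187.33 km
Rhumb line: Δψ = -0.3333, q = Δφ/Δψ = 0.6546, d_rh = R√(Δφ²+q²Δλ²) = 4286.81 km
Excess = 4286.81 − 4187.33 = 99.48 ≈ 99 km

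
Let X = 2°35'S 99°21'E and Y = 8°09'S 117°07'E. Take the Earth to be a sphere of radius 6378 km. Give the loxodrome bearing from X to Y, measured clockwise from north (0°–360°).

107.5°

Δψ = ln[tan(π/4+φ₂/2)/tan(π/4+φ₁/2)] = -0.0976
Δλ = +0.3101 rad (taken the short way round)
course = atan2(Δλ, Δψ) = 107.48°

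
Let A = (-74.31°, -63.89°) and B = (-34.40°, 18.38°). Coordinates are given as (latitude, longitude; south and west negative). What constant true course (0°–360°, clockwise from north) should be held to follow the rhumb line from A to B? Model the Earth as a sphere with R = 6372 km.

Δψ = ln[tan(π/4+φ₂/2)/tan(π/4+φ₁/2)] = +1.3420
Δλ = +1.4359 rad (taken the short way round)
course = atan2(Δλ, Δψ) = 46.94°

46.9°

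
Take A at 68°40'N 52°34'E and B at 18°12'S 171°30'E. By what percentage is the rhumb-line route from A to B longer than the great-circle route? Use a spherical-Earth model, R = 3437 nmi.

7.0%

Great circle: σ = 2.0467 rad → d_gc = Rσ = 7034.5 nmi
Rhumb: Δφ = -1.5161, Δλ = +2.0758, Δψ = -1.9926, q = Δφ/Δψ = 0.7609 → d_rh = R√(Δφ²+q²Δλ²) = 7524.7 nmi
Excess = (7524.7 − 7034.5) / 7034.5 = 490.2 / 7034.5 = 6.97% ≈ 7.0%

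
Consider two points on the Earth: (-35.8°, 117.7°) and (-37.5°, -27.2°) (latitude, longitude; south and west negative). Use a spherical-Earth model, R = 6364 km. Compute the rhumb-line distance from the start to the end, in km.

Δψ = ln[tan(π/4+φ₂/2)/tan(π/4+φ₁/2)] = -0.0370;  Δφ = -0.0297 rad,  Δλ = -2.5290 rad
q = Δφ/Δψ = 0.8022
d = R·√(Δφ² + q²Δλ²) = 6364·2.02905 = 12913 km

12913 km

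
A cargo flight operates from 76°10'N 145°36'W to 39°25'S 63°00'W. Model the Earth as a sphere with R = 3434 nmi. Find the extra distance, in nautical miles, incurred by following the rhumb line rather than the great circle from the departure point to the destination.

Great circle: cos σ = sin φ₁ sin φ₂ + cos φ₁ cos φ₂ cos Δλ,  σ = 2.2053 rad → d_gc = 7572.9 nmi
Rhumb line: Δψ = -2.8591, q = Δφ/Δψ = 0.7056, d_rh = R√(Δφ²+q²Δλ²) = 7758.3 nmi
Excess = 7758.3 − 7572.9 = 185.4 ≈ 185 nmi

185 nmi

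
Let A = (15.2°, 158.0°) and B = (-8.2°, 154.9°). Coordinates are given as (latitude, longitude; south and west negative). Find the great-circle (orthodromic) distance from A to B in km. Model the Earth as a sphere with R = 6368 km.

2623 km

Haversine: a = sin²(Δφ/2)+cos φ₁ cos φ₂ sin²(Δλ/2) = 0.04182;  σ = 2·atan2(√a,√(1−a))
σ = 23.601° → d = Rσ = 6368·0.41191 = 2623 km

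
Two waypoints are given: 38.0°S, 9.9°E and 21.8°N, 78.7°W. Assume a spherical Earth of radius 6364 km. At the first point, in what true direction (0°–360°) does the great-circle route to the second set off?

N = sin Δλ·cos φ₂ = -0.9282;  D = cos φ₁ sin φ₂ − sin φ₁ cos φ₂ cos Δλ = +0.3066
initial course = atan2(N, D) = 288.28°

288.3°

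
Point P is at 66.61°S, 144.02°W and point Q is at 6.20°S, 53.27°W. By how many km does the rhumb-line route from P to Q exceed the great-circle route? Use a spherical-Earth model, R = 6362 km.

Great circle: cos σ = sin φ₁ sin φ₂ + cos φ₁ cos φ₂ cos Δλ,  σ = 1.4767 rad → d_gc = 9394.8 km
Rhumb line: Δψ = +1.4666, q = Δφ/Δψ = 0.7189, d_rh = R√(Δφ²+q²Δλ²) = 9872.8 km
Excess = 9872.8 − 9394.8 = 478.0 ≈ 478 km

478 km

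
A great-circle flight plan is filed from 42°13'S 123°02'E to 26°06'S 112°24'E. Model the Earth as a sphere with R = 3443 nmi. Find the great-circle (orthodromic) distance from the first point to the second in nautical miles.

1101 nmi

cos σ = sin φ₁ sin φ₂ + cos φ₁ cos φ₂ cos Δλ
      = sin(-42.22°)sin(-26.10°) + cos(-42.22°)cos(-26.10°)cos(-10.63°) = 0.9493
σ = 18.327° → d = Rσ = 3443·0.31987 = 1101 nmi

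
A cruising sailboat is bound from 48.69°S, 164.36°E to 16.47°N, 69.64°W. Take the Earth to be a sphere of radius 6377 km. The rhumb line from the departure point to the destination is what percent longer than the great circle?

Great circle: σ = 2.1957 rad → d_gc = Rσ = 14002.3 km
Rhumb: Δφ = +1.1373, Δλ = +2.1991, Δψ = +1.2671, q = Δφ/Δψ = 0.8975 → d_rh = R√(Δφ²+q²Δλ²) = 14526.7 km
Excess = (14526.7 − 14002.3) / 14002.3 = 524.4 / 14002.3 = 3.745% ≈ 3.7%

3.7%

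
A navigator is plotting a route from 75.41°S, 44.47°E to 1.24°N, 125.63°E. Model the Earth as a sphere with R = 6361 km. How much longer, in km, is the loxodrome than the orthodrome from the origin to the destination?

421 km

Great circle: cos σ = sin φ₁ sin φ₂ + cos φ₁ cos φ₂ cos Δλ,  σ = 1.5530 rad → d_gc = 9878.9 km
Rhumb line: Δψ = +2.0773, q = Δφ/Δψ = 0.6440, d_rh = R√(Δφ²+q²Δλ²) = 10299.9 km
Excess = 10299.9 − 9878.9 = 421.0 ≈ 421 km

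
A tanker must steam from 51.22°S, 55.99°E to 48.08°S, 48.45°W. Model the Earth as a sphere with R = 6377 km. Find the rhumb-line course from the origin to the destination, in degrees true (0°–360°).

272.7°

Meridional parts: M(φ₁)=-1.0442, M(φ₂)=-0.9596 → ΔM = +0.0847;  Δλ = -1.8228 rad
tan C = Δλ / ΔM = -21.5249 → C = 272.66°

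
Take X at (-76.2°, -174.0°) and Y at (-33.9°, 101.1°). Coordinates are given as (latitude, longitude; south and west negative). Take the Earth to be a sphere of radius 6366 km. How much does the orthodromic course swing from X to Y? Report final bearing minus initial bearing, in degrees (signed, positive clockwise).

+77.6°

At departure: θ₁ = atan2(sin Δλ cos φ₂, cos φ₁ sin φ₂ − sin φ₁ cos φ₂ cos Δλ) = 265.75°
At arrival: θ₂ = atan2(sin Δλ cos φ₁, −cos φ₂ sin φ₁ + sin φ₂ cos φ₁ cos Δλ) = 343.35°
Δθ = θ₂ − θ₁ = +77.6°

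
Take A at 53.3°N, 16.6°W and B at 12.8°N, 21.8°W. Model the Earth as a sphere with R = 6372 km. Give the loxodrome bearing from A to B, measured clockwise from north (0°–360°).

Meridional parts: M(φ₁)=+1.1036, M(φ₂)=+0.2253 → ΔM = -0.8783;  Δλ = -0.0908 rad
tan C = Δλ / ΔM = +0.1033 → C = 185.90°

185.9°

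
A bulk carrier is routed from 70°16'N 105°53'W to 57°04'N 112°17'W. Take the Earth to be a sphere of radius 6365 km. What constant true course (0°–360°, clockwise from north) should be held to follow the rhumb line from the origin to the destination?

Meridional parts: M(φ₁)=+1.7491, M(φ₂)=+1.2188 → ΔM = -0.5303;  Δλ = -0.1117 rad
tan C = Δλ / ΔM = +0.2106 → C = 191.89°

191.9°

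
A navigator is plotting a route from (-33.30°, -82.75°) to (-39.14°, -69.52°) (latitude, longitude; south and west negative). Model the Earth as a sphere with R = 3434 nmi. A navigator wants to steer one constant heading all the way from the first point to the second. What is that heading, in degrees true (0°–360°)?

118.7°

Δψ = ln[tan(π/4+φ₂/2)/tan(π/4+φ₁/2)] = -0.1265
Δλ = +0.2309 rad (taken the short way round)
course = atan2(Δλ, Δψ) = 118.71°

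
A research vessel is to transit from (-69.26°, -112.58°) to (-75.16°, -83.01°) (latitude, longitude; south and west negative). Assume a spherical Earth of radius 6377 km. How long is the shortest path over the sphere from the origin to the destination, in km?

1181 km

cos σ = sin φ₁ sin φ₂ + cos φ₁ cos φ₂ cos Δλ
      = sin(-69.26°)sin(-75.16°) + cos(-69.26°)cos(-75.16°)cos(29.57°) = 0.9829
σ = 10.614° → d = Rσ = 6377·0.18525 = 1181 km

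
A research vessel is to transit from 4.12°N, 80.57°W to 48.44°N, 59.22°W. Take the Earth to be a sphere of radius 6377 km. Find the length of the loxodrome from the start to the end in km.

5341 km

Δψ = ln[tan(π/4+φ₂/2)/tan(π/4+φ₁/2)] = +0.8970;  Δφ = +0.7735 rad,  Δλ = +0.3726 rad
q = Δφ/Δψ = 0.8623
d = R·√(Δφ² + q²Δλ²) = 6377·0.83762 = 5341 km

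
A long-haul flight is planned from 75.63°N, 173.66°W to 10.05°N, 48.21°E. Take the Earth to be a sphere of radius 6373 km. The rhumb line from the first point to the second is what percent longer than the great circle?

Great circle: σ = 1.5837 rad → d_gc = Rσ = 10093.1 km
Rhumb: Δφ = -1.1446, Δλ = -2.4108, Δψ = -1.8947, q = Δφ/Δψ = 0.6041 → d_rh = R√(Δφ²+q²Δλ²) = 11805.0 km
Excess = (11805.0 − 10093.1) / 10093.1 = 1711.9 / 10093.1 = 16.96% ≈ 17.0%

17.0%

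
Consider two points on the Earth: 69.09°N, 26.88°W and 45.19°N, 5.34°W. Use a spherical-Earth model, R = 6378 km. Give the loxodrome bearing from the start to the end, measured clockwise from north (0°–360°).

154.9°

Meridional parts: M(φ₁)=+1.6900, M(φ₂)=+0.8861 → ΔM = -0.8039;  Δλ = +0.3759 rad
tan C = Δλ / ΔM = -0.4677 → C = 154.94°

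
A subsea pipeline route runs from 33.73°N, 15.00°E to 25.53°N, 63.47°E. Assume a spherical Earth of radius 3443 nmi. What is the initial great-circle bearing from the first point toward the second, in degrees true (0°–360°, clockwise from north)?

θ = atan2( sin Δλ·cos φ₂ ,  cos φ₁ sin φ₂ − sin φ₁ cos φ₂ cos Δλ )
  = atan2(+0.6755, +0.0262) = 87.78°

87.8°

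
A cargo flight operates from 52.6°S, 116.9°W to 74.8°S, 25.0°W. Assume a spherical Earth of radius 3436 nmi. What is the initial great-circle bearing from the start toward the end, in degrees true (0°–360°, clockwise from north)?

N = sin Δλ·cos φ₂ = +0.2620;  D = cos φ₁ sin φ₂ − sin φ₁ cos φ₂ cos Δλ = -0.5930
initial course = atan2(N, D) = 156.16°

156.2°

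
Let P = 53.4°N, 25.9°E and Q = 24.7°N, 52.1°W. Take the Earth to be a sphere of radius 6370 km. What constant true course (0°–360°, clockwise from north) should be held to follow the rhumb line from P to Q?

244.1°

Meridional parts: M(φ₁)=+1.1065, M(φ₂)=+0.4451 → ΔM = -0.6614;  Δλ = -1.3614 rad
tan C = Δλ / ΔM = +2.0583 → C = 244.09°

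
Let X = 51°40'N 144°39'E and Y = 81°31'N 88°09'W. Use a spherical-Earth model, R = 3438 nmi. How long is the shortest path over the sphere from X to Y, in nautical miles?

2634 nmi

Haversine: a = sin²(Δφ/2)+cos φ₁ cos φ₂ sin²(Δλ/2) = 0.13974;  σ = 2·atan2(√a,√(1−a))
σ = 43.903° → d = Rσ = 3438·0.76625 = 2634 nmi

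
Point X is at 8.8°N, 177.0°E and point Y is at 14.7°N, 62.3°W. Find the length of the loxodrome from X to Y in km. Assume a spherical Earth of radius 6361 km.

Δψ = ln[tan(π/4+φ₂/2)/tan(π/4+φ₁/2)] = +0.1052;  Δφ = +0.1030 rad,  Δλ = +2.1066 rad
q = Δφ/Δψ = 0.9786
d = R·√(Δφ² + q²Δλ²) = 6361·2.06405 = 13129 km

13129 km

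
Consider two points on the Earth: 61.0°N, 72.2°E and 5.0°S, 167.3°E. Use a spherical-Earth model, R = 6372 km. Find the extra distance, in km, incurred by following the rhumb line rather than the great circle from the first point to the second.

Great circle: cos σ = sin φ₁ sin φ₂ + cos φ₁ cos φ₂ cos Δλ,  σ = 1.6902 rad → d_gc = 10770.2 km
Rhumb line: Δψ = -1.4398, q = Δφ/Δψ = 0.8001, d_rh = R√(Δφ²+q²Δλ²) = 11201.6 km
Excess = 11201.6 − 10770.2 = 431.4 ≈ 431 km

431 km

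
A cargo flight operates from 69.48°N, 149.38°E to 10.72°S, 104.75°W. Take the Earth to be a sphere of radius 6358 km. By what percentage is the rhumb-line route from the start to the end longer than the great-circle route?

Great circle: σ = 1.8425 rad → d_gc = Rσ = 11714.7 km
Rhumb: Δφ = -1.3998, Δλ = +1.8478, Δψ = -1.8974, q = Δφ/Δψ = 0.7377 → d_rh = R√(Δφ²+q²Δλ²) = 12422.5 km
Excess = (12422.5 − 11714.7) / 11714.7 = 707.8 / 11714.7 = 6.04% ≈ 6.0%

6.0%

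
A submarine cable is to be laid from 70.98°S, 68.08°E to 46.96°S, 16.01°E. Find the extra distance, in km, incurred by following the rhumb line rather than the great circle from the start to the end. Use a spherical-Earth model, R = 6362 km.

Great circle: cos σ = sin φ₁ sin φ₂ + cos φ₁ cos φ₂ cos Δλ,  σ = 0.5958 rad → d_gc = 3790.5 km
Rhumb line: Δψ = +0.8560, q = Δφ/Δψ = 0.4897, d_rh = R√(Δφ²+q²Δλ²) = 3889.9 km
Excess = 3889.9 − 3790.5 = 99.4 ≈ 99 km

99 km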